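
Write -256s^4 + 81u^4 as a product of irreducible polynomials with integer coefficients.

(3u - 4s)(3u + 4s)(9u^2 + 16s^2)

Write as (9u^2)² − (16s^2)², then factor 9u^2 - 16s^2 once more.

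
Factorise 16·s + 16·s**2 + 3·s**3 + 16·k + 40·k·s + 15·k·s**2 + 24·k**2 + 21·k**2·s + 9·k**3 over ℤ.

(3·k + 3·s + 4)·(3·k + s + 4)·(k + s)

Group: k·(9·k**2 + 12·k·s + 24·k + 3·s**2 + 16·s + 16) + s·(9·k**2 + 12·k·s + 24·k + 3·s**2 + 16·s + 16); both groups contain (9·k**2 + 12·k·s + 24·k + 3·s**2 + 16·s + 16), so (k + s) is a factor with cofactor 9·k**2 + 12·k·s + 24·k + 3·s**2 + 16·s + 16.
The cofactor groups again: 9·k**2 + 12·k·s + 24·k + 3·s**2 + 16·s + 16 = 3·k·(3·k + 3·s + 4) + (s + 4)·(3·k + 3·s + 4); both groups contain (3·k + 3·s + 4), giving (3·k + s + 4)·(3·k + 3·s + 4).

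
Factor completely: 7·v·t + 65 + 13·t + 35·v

Group as (7·v·t + 35·v) + (13·t + 65) = 7·v·(t + 5) + 13·(t + 5).
Both groups share the factor (t + 5).

(7·v + 13)·(t + 5)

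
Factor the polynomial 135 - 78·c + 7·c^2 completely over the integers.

Need a pair with product 7·135 = 945 and sum -78: that's -63 and -15.
Split the middle term: 7·c^2 - 63·c - 15·c + 135 = 7·c·(c - 9) - 15·(c - 9).

(7·c - 15)·(c - 9)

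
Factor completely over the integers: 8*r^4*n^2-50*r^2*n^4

2*n^2*r^2*(2*r-5*n)*(2*r+5*n)

Factor out 2*r^2*n^2, leaving 4*r^2-25*n^2, which is a difference of two squares.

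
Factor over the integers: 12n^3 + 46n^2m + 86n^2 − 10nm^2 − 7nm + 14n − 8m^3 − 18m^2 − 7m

(2n − m)(6n + 2m + 1)(n + 4m + 7)

Group: 2n(6n^2 + 26nm + 43n + 8m^2 + 18m + 7) − m(6n^2 + 26nm + 43n + 8m^2 + 18m + 7); both groups contain (6n^2 + 26nm + 43n + 8m^2 + 18m + 7), so (2n − m) is a factor with cofactor 6n^2 + 26nm + 43n + 8m^2 + 18m + 7.
The cofactor groups again: 6n^2 + 26nm + 43n + 8m^2 + 18m + 7 = n(6n + 2m + 1) + (4m + 7)(6n + 2m + 1); both groups contain (6n + 2m + 1), giving (n + 4m + 7)(6n + 2m + 1).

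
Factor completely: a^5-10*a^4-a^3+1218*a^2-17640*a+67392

Testing divisors of the constant over divisors of the leading coefficient, a = -12 is a root, giving the factor (a+12) and quotient a^4-22*a^3+263*a^2-1938*a+5616.
Next, a = 9 is a root, so (a-9) is a factor; dividing leaves a^3-13*a^2+146*a-624.
Next, a = 6 is a root, so (a-6) is a factor; dividing leaves a^2-7*a+104.
The quadratic a^2-7*a+104 has discriminant -367 < 0 and is irreducible over ℤ.

(a+12)*(a-6)*(a-9)*(a^2-7*a+104)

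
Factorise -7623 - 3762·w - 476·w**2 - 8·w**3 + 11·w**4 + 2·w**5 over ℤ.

Among the possible rational roots, w = 7 is a root, so (w - 7) divides it; the quotient is 2·w**4 + 25·w**3 + 167·w**2 + 693·w + 1089.
Then w = -11/2 is a root, so (2·w + 11) divides it; the quotient is w**3 + 7·w**2 + 45·w + 99.
Continuing, w = -3 is a root, so (w + 3) is a factor; dividing leaves w**2 + 4·w + 33.
The quadratic w**2 + 4·w + 33 has discriminant -116 < 0 and is irreducible over ℤ.

(2·w + 11)·(w + 3)·(w - 7)·(w**2 + 4·w + 33)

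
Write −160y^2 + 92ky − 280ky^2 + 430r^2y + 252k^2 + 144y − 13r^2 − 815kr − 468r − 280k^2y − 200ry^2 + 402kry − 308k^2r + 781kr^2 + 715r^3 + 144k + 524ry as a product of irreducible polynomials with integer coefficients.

Group: 7k(−44kr − 40ky + 36k + 143r^2 + 86ry − 117r − 40y^2 + 36y) + (5r + 4)(−44kr − 40ky + 36k + 143r^2 + 86ry − 117r − 40y^2 + 36y); both groups contain (−44kr − 40ky + 36k + 143r^2 + 86ry − 117r − 40y^2 + 36y), so (7k + 5r + 4) is a factor with cofactor −44kr − 40ky + 36k + 143r^2 + 86ry − 117r − 40y^2 + 36y.
The cofactor groups again: −44kr − 40ky + 36k + 143r^2 + 86ry − 117r − 40y^2 + 36y = −11r(4k − 13r + 4y) + (−10y + 9)(4k − 13r + 4y); both groups contain (4k − 13r + 4y), giving −(11r + 10y − 9)(4k − 13r + 4y).

−(11r + 10y − 9)(4k − 13r + 4y)(7k + 5r + 4)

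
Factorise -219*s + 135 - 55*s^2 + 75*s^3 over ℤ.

(3*s + 5)*(5*s - 3)*(5*s - 9)

Testing divisors of the constant over divisors of the leading coefficient, s = 9/5 is a root, so (5*s - 9) is a factor; dividing leaves 15*s^2 + 16*s - 15.
The remaining quadratic factors as (5*s - 3)(3*s + 5).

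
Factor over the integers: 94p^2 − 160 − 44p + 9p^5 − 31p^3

(3p + 8)(3p − 5)(p + 1)(p^2 − 2p + 4)

By the rational root theorem, p = −8/3 is a root, so (3p + 8) divides it; the quotient is 3p^4 − 8p^3 + 11p^2 + 2p − 20.
Continuing, p = −1 is a root, so (p + 1) is a factor; dividing leaves 3p^3 − 11p^2 + 22p − 20.
Then p = 5/3 is a root, so (3p − 5) divides it; the quotient is p^2 − 2p + 4.
The quadratic p^2 − 2p + 4 has discriminant −12 < 0 and is irreducible over ℤ.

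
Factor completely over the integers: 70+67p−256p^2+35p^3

Trying the rational-root candidates, p = −2/5 is a root, so (5p+2) is a factor; dividing leaves 7p^2−54p+35.
The remaining quadratic factors as (p−7)(7p−5).

(5p+2)(7p−5)(p−7)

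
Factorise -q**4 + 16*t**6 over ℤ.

Recognize a difference of squares with the parts 4*t**3 and q**2.

-(q**2 + 4*t**3)*(q**2 - 4*t**3)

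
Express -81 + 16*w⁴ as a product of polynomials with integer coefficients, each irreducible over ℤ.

(2*w + 3)*(2*w - 3)*(4*w² + 9)

(2*w)⁴ − (3)⁴ = ((2*w)² − (3)²)((2*w)² + (3)²); the first factor splits again, the second (4*w² + 9) is irreducible.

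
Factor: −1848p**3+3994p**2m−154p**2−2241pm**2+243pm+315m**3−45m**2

−(11p−15m)(14p−3m)(12p−7m+1)

Group: 11p(−168p**2+134pm−14p−21m**2+3m) − 15m(−168p**2+134pm−14p−21m**2+3m); both groups contain (−168p**2+134pm−14p−21m**2+3m), so (11p−15m) is a factor with cofactor −168p**2+134pm−14p−21m**2+3m.
The cofactor groups again: −168p**2+134pm−14p−21m**2+3m = −12p(14p−3m) + (7m−1)(14p−3m); both groups contain (14p−3m), giving −(12p−7m+1)(14p−3m).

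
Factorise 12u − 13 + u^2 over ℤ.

Two integers with product −13 and sum 12 are 13 and −1.

(u + 13)(u − 1)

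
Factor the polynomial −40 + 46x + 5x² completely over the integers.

Need a pair with product 5·(−40) = −200 and sum 46: that's −4 and 50.
Split the middle term: 5x² − 4x + 50x − 40 = x(5x − 4) + 10(5x − 4).

(5x − 4)(x + 10)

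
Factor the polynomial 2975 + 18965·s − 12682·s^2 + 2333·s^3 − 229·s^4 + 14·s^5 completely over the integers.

Testing divisors of the constant over divisors of the leading coefficient, s = −1/7 is a root, so (7·s + 1) is a factor; dividing leaves 2·s^4 − 33·s^3 + 338·s^2 − 1860·s + 2975.
Then s = 5/2 is a root, so (2·s − 5) is a factor; dividing leaves s^3 − 14·s^2 + 134·s − 595.
Next, s = 7 is a root, so (s − 7) is a factor; dividing leaves s^2 − 7·s + 85.
The quadratic s^2 − 7·s + 85 has discriminant −291 < 0 and is irreducible over ℤ.

(2·s − 5)·(7·s + 1)·(s − 7)·(s^2 − 7·s + 85)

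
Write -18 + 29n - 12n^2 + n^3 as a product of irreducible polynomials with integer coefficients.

By the rational root theorem, n = 1 is a root, giving the factor (n - 1) and quotient n^2 - 11n + 18.
The remaining quadratic factors as (n - 2)(n - 9).

(n - 1)(n - 2)(n - 9)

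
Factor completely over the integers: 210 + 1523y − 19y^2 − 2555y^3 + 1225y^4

Among the possible rational roots, y = −3/5 is a root, so (5y + 3) is a factor; dividing leaves 245y^3 − 658y^2 + 391y + 70.
Next, y = 7/5 is a root, so (5y − 7) is a factor; dividing leaves 49y^2 − 63y − 10.
The remaining quadratic factors as (7y + 1)(7y − 10).

(5y + 3)(5y − 7)(7y + 1)(7y − 10)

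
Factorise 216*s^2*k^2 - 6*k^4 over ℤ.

Pull out the common factor 6*k^2; 36*s^2 - k^2 is a difference of squares.

6*k^2*(6*s - k)*(6*s + k)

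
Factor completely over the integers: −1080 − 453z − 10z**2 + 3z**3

(3z + 8)(z + 9)(z − 15)

Trying the rational-root candidates, z = 15 is a root, so (z − 15) divides it; the quotient is 3z**2 + 35z + 72.
The remaining quadratic factors as (3z + 8)(z + 9).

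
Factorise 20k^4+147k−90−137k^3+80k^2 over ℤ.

(4k−5)(5k−3)(k+1)(k−6)

Trying the rational-root candidates, k = 5/4 is a root, so (4k−5) is a factor; dividing leaves 5k^3−28k^2−15k+18.
Next, k = 6 is a root, giving the factor (k−6) and quotient 5k^2+2k−3.
The remaining quadratic factors as (k+1)(5k−3).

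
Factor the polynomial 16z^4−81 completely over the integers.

Write as (4z^2)² − (9)², then factor 4z^2−9 once more.

(2z+3)(2z−3)(4z^2+9)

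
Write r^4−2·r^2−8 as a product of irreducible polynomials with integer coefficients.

Substitute u = r^2 to get a quadratic in u, then factor.
r^2+2 is irreducible over ℤ (always positive, so no real roots).
r^2−4 is a difference of squares.

(r+2)·(r−2)·(r^2+2)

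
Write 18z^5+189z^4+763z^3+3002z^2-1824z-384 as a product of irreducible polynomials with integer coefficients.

Trying the rational-root candidates, z = -8 is a root, giving the factor (z+8) and quotient 18z^4+45z^3+403z^2-222z-48.
Then z = -1/6 is a root, giving the factor (6z+1) and quotient 3z^3+7z^2+66z-48.
Continuing, z = 2/3 is a root, so (3z-2) divides it; the quotient is z^2+3z+24.
The quadratic z^2+3z+24 has discriminant -87 < 0 and is irreducible over ℤ.

(3z-2)(6z+1)(z+8)(z^2+3z+24)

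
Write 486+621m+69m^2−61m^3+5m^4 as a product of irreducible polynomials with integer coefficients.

Among the possible rational roots, m = −9/5 is a root, so (5m+9) divides it; the quotient is m^3−14m^2+39m+54.
Next, m = −1 is a root, giving the factor (m+1) and quotient m^2−15m+54.
The remaining quadratic factors as (m−6)(m−9).

(5m+9)(m+1)(m−6)(m−9)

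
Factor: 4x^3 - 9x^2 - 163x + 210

Trying the rational-root candidates, x = 7 is a root, giving the factor (x - 7) and quotient 4x^2 + 19x - 30.
The remaining quadratic factors as (x + 6)(4x - 5).

(4x - 5)(x + 6)(x - 7)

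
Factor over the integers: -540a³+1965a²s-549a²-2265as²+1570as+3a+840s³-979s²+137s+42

-(15a-15s+14)(4a-7s-1)(9a-8s+3)

Group: 15a(-36a²+95as-3a-56s²+13s+3) + (-15s+14)(-36a²+95as-3a-56s²+13s+3); both groups contain (-36a²+95as-3a-56s²+13s+3), so (15a-15s+14) is a factor with cofactor -36a²+95as-3a-56s²+13s+3.
The cofactor groups again: -36a²+95as-3a-56s²+13s+3 = -4a(9a-8s+3) + (7s+1)(9a-8s+3); both groups contain (9a-8s+3), giving -(4a-7s-1)(9a-8s+3).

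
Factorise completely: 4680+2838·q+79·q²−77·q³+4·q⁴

(4·q+15)·(q+2)·(q−12)·(q−13)

Trying the rational-root candidates, q = −2 is a root, so (q+2) is a factor; dividing leaves 4·q³−85·q²+249·q+2340.
Then q = −15/4 is a root, so (4·q+15) divides it; the quotient is q²−25·q+156.
The remaining quadratic factors as (q−13)(q−12).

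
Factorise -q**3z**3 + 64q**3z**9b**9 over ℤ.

Factor out q**3z**3 first: what remains is 64z**6b**9 - 1.
Recognize a difference of cubes with the parts 4z**2b**3 and 1.

q**3z**3(4z**2b**3 - 1)(16z**4b**6 + 4z**2b**3 + 1)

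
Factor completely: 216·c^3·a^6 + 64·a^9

8·a^6·(3·c + 2·a)·(9·c^2 - 6·c·a + 4·a^2)

Factor out 8·a^6 first: what remains is 27·c^3 + 8·a^3.
Recognize a sum of cubes with the parts 2·a and 3·c.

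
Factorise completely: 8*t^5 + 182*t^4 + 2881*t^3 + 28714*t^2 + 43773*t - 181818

Testing divisors of the constant over divisors of the leading coefficient, t = -9/2 is a root, so (2*t + 9) divides it; the quotient is 4*t^4 + 73*t^3 + 1112*t^2 + 9353*t - 20202.
Then t = -13 is a root, so (t + 13) divides it; the quotient is 4*t^3 + 21*t^2 + 839*t - 1554.
Continuing, t = 7/4 is a root, so (4*t - 7) is a factor; dividing leaves t^2 + 7*t + 222.
The quadratic t^2 + 7*t + 222 has discriminant -839 < 0 and is irreducible over ℤ.

(2*t + 9)*(4*t - 7)*(t + 13)*(t^2 + 7*t + 222)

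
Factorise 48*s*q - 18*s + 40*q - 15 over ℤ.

Group as (48*s*q - 18*s) + (40*q - 15) = 6*s*(8*q - 3) + 5*(8*q - 3).
Both groups share the factor (8*q - 3).

(6*s + 5)*(8*q - 3)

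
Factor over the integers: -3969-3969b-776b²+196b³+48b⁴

(2b+9)(2b-9)(3b+7)(4b+7)

Testing divisors of the constant over divisors of the leading coefficient, b = -7/4 is a root, giving the factor (4b+7) and quotient 12b³+28b²-243b-567.
Next, b = -9/2 is a root, so (2b+9) divides it; the quotient is 6b²-13b-63.
The remaining quadratic factors as (2b-9)(3b+7).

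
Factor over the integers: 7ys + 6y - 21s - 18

Group as (7ys + 6y) + (-21s - 18) = y(7s + 6) - 3(7s + 6).
Both groups share the factor (7s + 6).

(7s + 6)(y - 3)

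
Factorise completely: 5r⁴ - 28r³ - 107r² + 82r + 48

Trying the rational-root candidates, r = 1 is a root, so (r - 1) divides it; the quotient is 5r³ - 23r² - 130r - 48.
Continuing, r = -2/5 is a root, giving the factor (5r + 2) and quotient r² - 5r - 24.
The remaining quadratic factors as (r + 3)(r - 8).

(5r + 2)(r + 3)(r - 1)(r - 8)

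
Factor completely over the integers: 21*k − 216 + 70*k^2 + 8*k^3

Among the possible rational roots, k = −9/4 is a root, so (4*k + 9) is a factor; dividing leaves 2*k^2 + 13*k − 24.
The remaining quadratic factors as (2*k − 3)(k + 8).

(2*k − 3)*(4*k + 9)*(k + 8)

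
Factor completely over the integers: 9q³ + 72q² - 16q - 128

By the rational root theorem, q = 4/3 is a root, giving the factor (3q - 4) and quotient 3q² + 28q + 32.
The remaining quadratic factors as (q + 8)(3q + 4).

(3q + 4)(3q - 4)(q + 8)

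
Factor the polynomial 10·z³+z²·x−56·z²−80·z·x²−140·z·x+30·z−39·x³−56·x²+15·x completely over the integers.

(z−3·x−5)·(5·z+13·x−3)·(2·z+x)

Group: 5·z·(2·z²−5·z·x−10·z−3·x²−5·x) + (13·x−3)·(2·z²−5·z·x−10·z−3·x²−5·x); both groups contain (2·z²−5·z·x−10·z−3·x²−5·x), so (5·z+13·x−3) is a factor with cofactor 2·z²−5·z·x−10·z−3·x²−5·x.
The cofactor groups again: 2·z²−5·z·x−10·z−3·x²−5·x = 2·z·(z−3·x−5) + x·(z−3·x−5); both groups contain (z−3·x−5), giving (2·z+x)·(z−3·x−5).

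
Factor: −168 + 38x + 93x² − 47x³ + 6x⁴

(6x + 7)(x − 2)(x − 3)(x − 4)

Among the possible rational roots, x = 4 is a root, giving the factor (x − 4) and quotient 6x³ − 23x² + x + 42.
Next, x = 3 is a root, so (x − 3) is a factor; dividing leaves 6x² − 5x − 14.
The remaining quadratic factors as (6x + 7)(x − 2).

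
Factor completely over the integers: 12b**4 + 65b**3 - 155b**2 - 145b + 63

(3b - 1)(4b - 9)(b + 1)(b + 7)

Testing divisors of the constant over divisors of the leading coefficient, b = 1/3 is a root, so (3b - 1) is a factor; dividing leaves 4b**3 + 23b**2 - 44b - 63.
Then b = 9/4 is a root, so (4b - 9) is a factor; dividing leaves b**2 + 8b + 7.
The remaining quadratic factors as (b + 7)(b + 1).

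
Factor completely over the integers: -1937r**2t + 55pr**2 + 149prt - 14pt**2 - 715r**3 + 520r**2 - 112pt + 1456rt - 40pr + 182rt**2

(11r - t - 8)(5r + 14t)(p - 13r)

Group: 5r(11pr - pt - 8p - 143r**2 + 13rt + 104r) + 14t(11pr - pt - 8p - 143r**2 + 13rt + 104r); both groups contain (11pr - pt - 8p - 143r**2 + 13rt + 104r), so (5r + 14t) is a factor with cofactor 11pr - pt - 8p - 143r**2 + 13rt + 104r.
The cofactor groups again: 11pr - pt - 8p - 143r**2 + 13rt + 104r = p(11r - t - 8) - 13r(11r - t - 8); both groups contain (11r - t - 8), giving (p - 13r)(11r - t - 8).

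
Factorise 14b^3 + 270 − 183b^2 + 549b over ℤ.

(2b − 15)(7b + 3)(b − 6)

Trying the rational-root candidates, b = 15/2 is a root, so (2b − 15) is a factor; dividing leaves 7b^2 − 39b − 18.
The remaining quadratic factors as (7b + 3)(b − 6).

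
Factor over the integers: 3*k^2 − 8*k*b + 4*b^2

(3*k − 2*b)*(k − 2*b)

Group: k*(3*k − 2*b) − 2*b*(3*k − 2*b); both groups contain (3*k − 2*b).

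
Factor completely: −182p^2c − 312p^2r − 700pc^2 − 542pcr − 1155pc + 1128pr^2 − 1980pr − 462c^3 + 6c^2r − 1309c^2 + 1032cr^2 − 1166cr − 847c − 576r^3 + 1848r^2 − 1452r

−(13p + 11c − 8r + 11)(2p + 6c − 6r + 11)(7c + 12r)

Group: 2p(−91pc − 156pr − 77c^2 − 76cr − 77c + 96r^2 − 132r) + (6c − 6r + 11)(−91pc − 156pr − 77c^2 − 76cr − 77c + 96r^2 − 132r); both groups contain (−91pc − 156pr − 77c^2 − 76cr − 77c + 96r^2 − 132r), so (2p + 6c − 6r + 11) is a factor with cofactor −91pc − 156pr − 77c^2 − 76cr − 77c + 96r^2 − 132r.
The cofactor groups again: −91pc − 156pr − 77c^2 − 76cr − 77c + 96r^2 − 132r = −7c(13p + 11c − 8r + 11) − 12r(13p + 11c − 8r + 11); both groups contain (13p + 11c − 8r + 11), giving −(7c + 12r)(13p + 11c − 8r + 11).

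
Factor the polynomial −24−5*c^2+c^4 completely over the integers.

(c^2+3)*(c^2−8)

Substitute u = c^2 to get a quadratic in u, then factor.
c^2+3 is irreducible over ℤ (always positive, so no real roots).
c^2−8 is irreducible over ℤ (8 is not a perfect square).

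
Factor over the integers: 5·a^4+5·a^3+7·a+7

Group as (5·a^4+7·a) + (5·a^3+7) = a·(5·a^3+7) + (5·a^3+7).
Both groups share the factor (5·a^3+7).

(a+1)·(5·a^3+7)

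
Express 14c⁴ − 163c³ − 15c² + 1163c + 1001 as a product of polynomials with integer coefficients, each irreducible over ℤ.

(2c − 7)(7c + 13)(c + 1)(c − 11)

Testing divisors of the constant over divisors of the leading coefficient, c = −1 is a root, so (c + 1) is a factor; dividing leaves 14c³ − 177c² + 162c + 1001.
Continuing, c = 7/2 is a root, giving the factor (2c − 7) and quotient 7c² − 64c − 143.
The remaining quadratic factors as (7c + 13)(c − 11).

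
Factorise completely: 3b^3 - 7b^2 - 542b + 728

Trying the rational-root candidates, b = -13 is a root, so (b + 13) is a factor; dividing leaves 3b^2 - 46b + 56.
The remaining quadratic factors as (b - 14)(3b - 4).

(3b - 4)(b + 13)(b - 14)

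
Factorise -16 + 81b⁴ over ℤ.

(3b)⁴ − (2)⁴ = ((3b)² − (2)²)((3b)² + (2)²); the first factor splits again, the second (9b² + 4) is irreducible.

(3b + 2)(3b - 2)(9b² + 4)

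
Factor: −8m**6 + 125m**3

Every term has a factor of m**3; factoring it out leaves −8m**3 + 125.
Recognize a difference of cubes with the parts 5 and 2m.

−m**3(2m − 5)(4m**2 + 10m + 25)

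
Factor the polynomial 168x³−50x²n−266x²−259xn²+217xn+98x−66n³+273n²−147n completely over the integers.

(2x−3n)(12x+11n−7)(7x+2n−7)

Group: 7x(24x²−14xn−14x−33n²+21n) + (2n−7)(24x²−14xn−14x−33n²+21n); both groups contain (24x²−14xn−14x−33n²+21n), so (7x+2n−7) is a factor with cofactor 24x²−14xn−14x−33n²+21n.
The cofactor groups again: 24x²−14xn−14x−33n²+21n = 2x(12x+11n−7) − 3n(12x+11n−7); both groups contain (12x+11n−7), giving (2x−3n)(12x+11n−7).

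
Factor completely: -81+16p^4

(2p+3)(2p-3)(4p^2+9)

Difference of squares twice: with A = 2p and B = 3, A⁴ − B⁴ = (A² − B²)(A² + B²), and A² − B² factors again.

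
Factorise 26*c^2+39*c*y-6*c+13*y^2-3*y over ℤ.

(13*c+13*y-3)*(2*c+y)

Group: 13*c*(2*c+y) + (13*y-3)*(2*c+y); both groups contain (2*c+y).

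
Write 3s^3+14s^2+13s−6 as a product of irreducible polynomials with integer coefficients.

By the rational root theorem, s = −2 is a root, so (s+2) divides it; the quotient is 3s^2+8s−3.
The remaining quadratic factors as (s+3)(3s−1).

(3s−1)(s+2)(s+3)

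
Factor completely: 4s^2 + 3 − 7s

(4s − 3)(s − 1)

Need a pair with product 4·3 = 12 and sum −7: that's −4 and −3.
Split the middle term: 4s^2 − 4s − 3s + 3 = 4s(s − 1) − 3(s − 1).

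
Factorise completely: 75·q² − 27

3·(5·q + 3)·(5·q − 3)

Every term has a factor of 3. Then 25·q² − 9 = (5·q)² − (3)².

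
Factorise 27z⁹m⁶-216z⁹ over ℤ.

Factor out 27z⁹ first: what remains is m⁶-8.
Recognize a difference of cubes with the parts m² and 2.

27z⁹(m²-2)(m⁴+2m²+4)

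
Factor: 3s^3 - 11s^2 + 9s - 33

Group as (3s^3 + 9s) + (-11s^2 - 33) = 3s(s^2 + 3) - 11(s^2 + 3).
Both groups share the factor (s^2 + 3).

(3s - 11)(s^2 + 3)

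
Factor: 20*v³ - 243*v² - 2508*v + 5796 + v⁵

Trying the rational-root candidates, v = 7 is a root, so (v - 7) is a factor; dividing leaves v⁴ + 7*v³ + 69*v² + 240*v - 828.
Continuing, v = -6 is a root, so (v + 6) divides it; the quotient is v³ + v² + 63*v - 138.
Continuing, v = 2 is a root, so (v - 2) is a factor; dividing leaves v² + 3*v + 69.
The quadratic v² + 3*v + 69 has discriminant -267 < 0 and is irreducible over ℤ.

(v + 6)*(v - 2)*(v - 7)*(v² + 3*v + 69)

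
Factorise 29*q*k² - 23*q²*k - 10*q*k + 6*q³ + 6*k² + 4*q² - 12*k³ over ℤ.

Group: 2*q*(3*q² - 7*q*k + 2*q + 4*k² - 2*k) - 3*k*(3*q² - 7*q*k + 2*q + 4*k² - 2*k); both groups contain (3*q² - 7*q*k + 2*q + 4*k² - 2*k), so (2*q - 3*k) is a factor with cofactor 3*q² - 7*q*k + 2*q + 4*k² - 2*k.
The cofactor groups again: 3*q² - 7*q*k + 2*q + 4*k² - 2*k = q*(3*q - 4*k + 2) - k*(3*q - 4*k + 2); both groups contain (3*q - 4*k + 2), giving (q - k)*(3*q - 4*k + 2).

(2*q - 3*k)*(3*q - 4*k + 2)*(q - k)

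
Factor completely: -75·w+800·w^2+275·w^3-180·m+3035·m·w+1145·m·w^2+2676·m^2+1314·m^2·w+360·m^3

(12·m+5·w)·(15·m+11·w-1)·(2·m+5·w+15)

Group: 15·m·(24·m^2+70·m·w+180·m+25·w^2+75·w) + (11·w-1)·(24·m^2+70·m·w+180·m+25·w^2+75·w); both groups contain (24·m^2+70·m·w+180·m+25·w^2+75·w), so (15·m+11·w-1) is a factor with cofactor 24·m^2+70·m·w+180·m+25·w^2+75·w.
The cofactor groups again: 24·m^2+70·m·w+180·m+25·w^2+75·w = 12·m·(2·m+5·w+15) + 5·w·(2·m+5·w+15); both groups contain (2·m+5·w+15), giving (12·m+5·w)·(2·m+5·w+15).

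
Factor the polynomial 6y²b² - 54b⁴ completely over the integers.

6b²(y - 3b)(y + 3b)

Pull out the common factor 6b²; y² - 9b² is a difference of squares.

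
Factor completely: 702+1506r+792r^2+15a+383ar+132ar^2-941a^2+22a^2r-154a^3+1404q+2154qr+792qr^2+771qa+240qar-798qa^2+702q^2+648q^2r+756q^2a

Group: 9q(84qa+72qr+78q+14a^2+12ar+97a+72r+78) + (-11a+11r+9)(84qa+72qr+78q+14a^2+12ar+97a+72r+78); both groups contain (84qa+72qr+78q+14a^2+12ar+97a+72r+78), so (9q-11a+11r+9) is a factor with cofactor 84qa+72qr+78q+14a^2+12ar+97a+72r+78.
The cofactor groups again: 84qa+72qr+78q+14a^2+12ar+97a+72r+78 = 14a(6q+a+6) + (12r+13)(6q+a+6); both groups contain (6q+a+6), giving (14a+12r+13)(6q+a+6).

(9q-11a+11r+9)(14a+12r+13)(6q+a+6)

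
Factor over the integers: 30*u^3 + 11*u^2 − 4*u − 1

(2*u + 1)*(3*u − 1)*(5*u + 1)

Testing divisors of the constant over divisors of the leading coefficient, u = −1/2 is a root, giving the factor (2*u + 1) and quotient 15*u^2 − 2*u − 1.
The remaining quadratic factors as (3*u − 1)(5*u + 1).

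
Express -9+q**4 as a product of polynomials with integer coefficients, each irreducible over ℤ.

Substitute u = q**2 to get a quadratic in u, then factor.
q**2+3 is irreducible over ℤ (always positive, so no real roots).
q**2-3 is irreducible over ℤ (3 is not a perfect square).

(q**2+3)(q**2-3)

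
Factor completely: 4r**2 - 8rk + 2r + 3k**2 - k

Group: 2r(2r - 3k + 1) - k(2r - 3k + 1); both groups contain (2r - 3k + 1).

(2r - 3k + 1)(2r - k)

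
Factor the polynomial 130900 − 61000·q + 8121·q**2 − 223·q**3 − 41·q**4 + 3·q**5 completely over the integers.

By the rational root theorem, q = −14 is a root, so (q + 14) is a factor; dividing leaves 3·q**4 − 83·q**3 + 939·q**2 − 5025·q + 9350.
Continuing, q = 10 is a root, giving the factor (q − 10) and quotient 3·q**3 − 53·q**2 + 409·q − 935.
Continuing, q = 11/3 is a root, so (3·q − 11) is a factor; dividing leaves q**2 − 14·q + 85.
The quadratic q**2 − 14·q + 85 has discriminant −144 < 0 and is irreducible over ℤ.

(3·q − 11)·(q + 14)·(q − 10)·(q**2 − 14·q + 85)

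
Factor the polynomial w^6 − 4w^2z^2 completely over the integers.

w^2(w^2 + 2z)(w^2 − 2z)

Pull out the common factor w^2, leaving w^4 − 4z^2.
Recognize a difference of squares with the parts w^2 and 2z.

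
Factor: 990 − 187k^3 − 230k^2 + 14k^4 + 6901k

Among the possible rational roots, k = −1/7 is a root, so (7k + 1) is a factor; dividing leaves 2k^3 − 27k^2 − 29k + 990.
Next, k = −11/2 is a root, so (2k + 11) is a factor; dividing leaves k^2 − 19k + 90.
The remaining quadratic factors as (k − 9)(k − 10).

(2k + 11)(7k + 1)(k − 10)(k − 9)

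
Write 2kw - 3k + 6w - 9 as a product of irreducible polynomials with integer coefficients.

(2w - 3)(k + 3)

Group as (2kw - 3k) + (6w - 9) = k(2w - 3) + 3(2w - 3).
Both groups share the factor (2w - 3).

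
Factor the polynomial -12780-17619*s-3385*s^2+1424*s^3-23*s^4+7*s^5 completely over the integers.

Trying the rational-root candidates, s = 5 is a root, giving the factor (s-5) and quotient 7*s^4+12*s^3+1484*s^2+4035*s+2556.
Next, s = -12/7 is a root, so (7*s+12) is a factor; dividing leaves s^3+212*s+213.
Continuing, s = -1 is a root, giving the factor (s+1) and quotient s^2-s+213.
The quadratic s^2-s+213 has discriminant -851 < 0 and is irreducible over ℤ.

(7*s+12)*(s+1)*(s-5)*(s^2-s+213)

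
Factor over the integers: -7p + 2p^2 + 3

Need a pair with product 2·3 = 6 and sum -7: that's -1 and -6.
Split the middle term: 2p^2 - p - 6p + 3 = p(2p - 1) - 3(2p - 1).

(2p - 1)(p - 3)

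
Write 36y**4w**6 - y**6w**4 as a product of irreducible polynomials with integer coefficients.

Pull out the common factor y**4w**4, leaving -y**2 + 36w**2.
Recognize a difference of squares with the parts 6w and y.

-w**4y**4(y - 6w)(y + 6w)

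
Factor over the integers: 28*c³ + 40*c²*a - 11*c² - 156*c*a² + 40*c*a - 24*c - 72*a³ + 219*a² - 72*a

Group: 4*c*(7*c² + 24*c*a - 8*c + 9*a² - 24*a) + (-8*a + 3)*(7*c² + 24*c*a - 8*c + 9*a² - 24*a); both groups contain (7*c² + 24*c*a - 8*c + 9*a² - 24*a), so (4*c - 8*a + 3) is a factor with cofactor 7*c² + 24*c*a - 8*c + 9*a² - 24*a.
The cofactor groups again: 7*c² + 24*c*a - 8*c + 9*a² - 24*a = 7*c*(c + 3*a) + (3*a - 8)*(c + 3*a); both groups contain (c + 3*a), giving (7*c + 3*a - 8)*(c + 3*a).

(4*c - 8*a + 3)*(7*c + 3*a - 8)*(c + 3*a)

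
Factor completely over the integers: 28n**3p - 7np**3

Pull out the common factor 7np; 4n**2 - p**2 is a difference of squares.

7np(2n + p)(2n - p)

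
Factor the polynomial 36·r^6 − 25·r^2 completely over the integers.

r^2·(6·r^2 + 5)·(6·r^2 − 5)

Every term has a factor of r^2; factoring it out leaves 36·r^4 − 25.
Recognize a difference of squares with the parts 6·r^2 and 5.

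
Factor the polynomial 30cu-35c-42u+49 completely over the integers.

(5c-7)(6u-7)

Group as (30cu-35c) + (-42u+49) = 5c(6u-7) - 7(6u-7).
Both groups share the factor (6u-7).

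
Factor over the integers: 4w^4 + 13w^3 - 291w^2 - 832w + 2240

(4w - 7)(w + 5)(w + 8)(w - 8)

Among the possible rational roots, w = 7/4 is a root, so (4w - 7) is a factor; dividing leaves w^3 + 5w^2 - 64w - 320.
Then w = 8 is a root, so (w - 8) is a factor; dividing leaves w^2 + 13w + 40.
The remaining quadratic factors as (w + 8)(w + 5).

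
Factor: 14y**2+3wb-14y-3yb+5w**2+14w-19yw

Group: 14y(y-w) + (-5w-3b-14)(y-w); both groups contain (y-w).

(14y-5w-3b-14)(y-w)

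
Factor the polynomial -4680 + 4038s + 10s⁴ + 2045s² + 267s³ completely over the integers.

(2s + 13)(5s - 4)(s + 15)(s + 6)

Testing divisors of the constant over divisors of the leading coefficient, s = 4/5 is a root, giving the factor (5s - 4) and quotient 2s³ + 55s² + 453s + 1170.
Continuing, s = -6 is a root, so (s + 6) divides it; the quotient is 2s² + 43s + 195.
The remaining quadratic factors as (s + 15)(2s + 13).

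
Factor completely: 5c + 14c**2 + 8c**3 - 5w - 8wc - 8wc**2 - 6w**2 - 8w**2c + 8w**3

Group: 2w(4w**2 - 8wc - 5w + 4c**2 + 5c) + (2c + 1)(4w**2 - 8wc - 5w + 4c**2 + 5c); both groups contain (4w**2 - 8wc - 5w + 4c**2 + 5c), so (2w + 2c + 1) is a factor with cofactor 4w**2 - 8wc - 5w + 4c**2 + 5c.
The cofactor groups again: 4w**2 - 8wc - 5w + 4c**2 + 5c = 4w(w - c) + (-4c - 5)(w - c); both groups contain (w - c), giving (4w - 4c - 5)(w - c).

(4w - 4c - 5)(w - c)(2w + 2c + 1)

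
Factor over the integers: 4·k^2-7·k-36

Need a pair with product 4·(-36) = -144 and sum -7: that's 9 and -16.
Split the middle term: 4·k^2+9·k - 16·k-36 = k·(4·k+9) - 4·(4·k+9).

(4·k+9)·(k-4)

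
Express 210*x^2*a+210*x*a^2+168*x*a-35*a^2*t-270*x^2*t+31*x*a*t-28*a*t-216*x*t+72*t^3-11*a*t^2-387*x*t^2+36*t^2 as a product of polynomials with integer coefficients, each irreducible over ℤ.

(6*x-t)*(5*x+5*a+8*t+4)*(7*a-9*t)

Group: 7*a*(30*x^2+30*x*a+43*x*t+24*x-5*a*t-8*t^2-4*t) - 9*t*(30*x^2+30*x*a+43*x*t+24*x-5*a*t-8*t^2-4*t); both groups contain (30*x^2+30*x*a+43*x*t+24*x-5*a*t-8*t^2-4*t), so (7*a-9*t) is a factor with cofactor 30*x^2+30*x*a+43*x*t+24*x-5*a*t-8*t^2-4*t.
The cofactor groups again: 30*x^2+30*x*a+43*x*t+24*x-5*a*t-8*t^2-4*t = 5*x*(6*x-t) + (5*a+8*t+4)*(6*x-t); both groups contain (6*x-t), giving (5*x+5*a+8*t+4)*(6*x-t).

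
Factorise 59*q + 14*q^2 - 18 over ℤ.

Need a pair with product 14·(-18) = -252 and sum 59: that's 63 and -4.
Split the middle term: 14*q^2 + 63*q - 4*q - 18 = 7*q*(2*q + 9) - 2*(2*q + 9).

(2*q + 9)*(7*q - 2)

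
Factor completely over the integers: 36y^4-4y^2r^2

Pull out the common factor 4y^2; 9y^2-r^2 is a difference of squares.

4y^2(3y-r)(3y+r)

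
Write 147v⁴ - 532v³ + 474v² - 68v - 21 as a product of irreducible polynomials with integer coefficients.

Among the possible rational roots, v = -1/7 is a root, so (7v + 1) divides it; the quotient is 21v³ - 79v² + 79v - 21.
Then v = 7/3 is a root, giving the factor (3v - 7) and quotient 7v² - 10v + 3.
The remaining quadratic factors as (v - 1)(7v - 3).

(3v - 7)(7v + 1)(7v - 3)(v - 1)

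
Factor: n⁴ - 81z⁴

(n)⁴ − (3z)⁴ = ((n)² − (3z)²)((n)² + (3z)²); the first factor splits again, the second (n² + 9z²) is irreducible.

(n + 3z)(n - 3z)(n² + 9z²)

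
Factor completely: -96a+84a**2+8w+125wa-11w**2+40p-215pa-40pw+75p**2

Group: 5p(15p-11w-7a+8) + (w-12a)(15p-11w-7a+8); both groups contain (15p-11w-7a+8).

(5p+w-12a)(15p-11w-7a+8)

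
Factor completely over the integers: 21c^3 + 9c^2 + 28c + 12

(7c + 3)(3c^2 + 4)

Group as (21c^3 + 28c) + (9c^2 + 12) = 7c(3c^2 + 4) + 3(3c^2 + 4).
Both groups share the factor (3c^2 + 4).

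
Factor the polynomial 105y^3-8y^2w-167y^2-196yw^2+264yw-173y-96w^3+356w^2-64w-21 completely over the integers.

Group: 5y(21y^2+32yw-46y+12w^2-40w-7) + (-8w+3)(21y^2+32yw-46y+12w^2-40w-7); both groups contain (21y^2+32yw-46y+12w^2-40w-7), so (5y-8w+3) is a factor with cofactor 21y^2+32yw-46y+12w^2-40w-7.
The cofactor groups again: 21y^2+32yw-46y+12w^2-40w-7 = 7y(3y+2w-7) + (6w+1)(3y+2w-7); both groups contain (3y+2w-7), giving (7y+6w+1)(3y+2w-7).

(5y-8w+3)(3y+2w-7)(7y+6w+1)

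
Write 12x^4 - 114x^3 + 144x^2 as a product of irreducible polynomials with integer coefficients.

6x^2(2x - 3)(x - 8)

Pull out the common factor 6x^2, then factor the remaining trinomial.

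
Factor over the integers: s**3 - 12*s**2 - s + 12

(s + 1)*(s - 1)*(s - 12)

By the rational root theorem, s = -1 is a root, so (s + 1) divides it; the quotient is s**2 - 13*s + 12.
The remaining quadratic factors as (s - 12)(s - 1).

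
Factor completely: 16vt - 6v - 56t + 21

(2v - 7)(8t - 3)

Group as (16vt - 6v) + (-56t + 21) = 2v(8t - 3) - 7(8t - 3).
Both groups share the factor (8t - 3).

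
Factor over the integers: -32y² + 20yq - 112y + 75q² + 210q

Group: -4y(8y - 15q) + (-5q - 14)(8y - 15q); both groups contain (8y - 15q).

-(8y - 15q)(4y + 5q + 14)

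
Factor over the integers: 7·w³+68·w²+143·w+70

Trying the rational-root candidates, w = −2 is a root, so (w+2) divides it; the quotient is 7·w²+54·w+35.
The remaining quadratic factors as (w+7)(7·w+5).

(7·w+5)·(w+2)·(w+7)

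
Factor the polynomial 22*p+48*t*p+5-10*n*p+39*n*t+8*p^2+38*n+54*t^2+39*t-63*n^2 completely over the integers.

-(7*n-9*t-2*p-5)*(9*n+6*t+4*p+1)

Group: -9*n*(7*n-9*t-2*p-5) + (-6*t-4*p-1)*(7*n-9*t-2*p-5); both groups contain (7*n-9*t-2*p-5).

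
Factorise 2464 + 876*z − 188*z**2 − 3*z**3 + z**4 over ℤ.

(z + 14)*(z + 2)*(z − 11)*(z − 8)

Among the possible rational roots, z = 11 is a root, so (z − 11) is a factor; dividing leaves z**3 + 8*z**2 − 100*z − 224.
Continuing, z = −2 is a root, giving the factor (z + 2) and quotient z**2 + 6*z − 112.
The remaining quadratic factors as (z + 14)(z − 8).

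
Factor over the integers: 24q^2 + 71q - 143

Need a pair with product 24·(-143) = -3432 and sum 71: that's -33 and 104.
Split the middle term: 24q^2 - 33q + 104q - 143 = 3q(8q - 11) + 13(8q - 11).

(3q + 13)(8q - 11)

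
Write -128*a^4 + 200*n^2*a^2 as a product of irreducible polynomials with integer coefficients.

Factor out 8*a^2, leaving 25*n^2 - 16*a^2, which is a difference of two squares.

8*a^2*(5*n - 4*a)*(5*n + 4*a)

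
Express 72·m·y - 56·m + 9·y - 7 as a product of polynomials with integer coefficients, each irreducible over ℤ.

Group as (72·m·y - 56·m) + (9·y - 7) = 8·m·(9·y - 7) + (9·y - 7).
Both groups share the factor (9·y - 7).

(8·m + 1)·(9·y - 7)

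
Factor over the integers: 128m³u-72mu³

8mu(4m+3u)(4m-3u)

Every term has a factor of 8mu. Then 16m²-9u² = (4m)² − (3u)².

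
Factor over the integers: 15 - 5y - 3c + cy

(c - 5)(y - 3)

Group as (cy - 3c) + (-5y + 15) = c(y - 3) - 5(y - 3).
Both groups share the factor (y - 3).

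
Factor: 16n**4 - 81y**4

(2n + 3y)(2n - 3y)(4n**2 + 9y**2)

(2n)⁴ − (3y)⁴ = ((2n)² − (3y)²)((2n)² + (3y)²); the first factor splits again, the second (4n**2 + 9y**2) is irreducible.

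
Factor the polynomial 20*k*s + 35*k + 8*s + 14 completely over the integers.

Group as (20*k*s + 35*k) + (8*s + 14) = 5*k*(4*s + 7) + 2*(4*s + 7).
Both groups share the factor (4*s + 7).

(4*s + 7)*(5*k + 2)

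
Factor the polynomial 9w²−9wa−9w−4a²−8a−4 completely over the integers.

(3w−4a−4)(3w+a+1)

Group: 3w(3w+a+1) + (−4a−4)(3w+a+1); both groups contain (3w+a+1).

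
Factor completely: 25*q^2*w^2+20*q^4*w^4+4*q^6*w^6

q^2*w^2*(2*q^2*w^2+5)^2

Every term has a factor of q^2*w^2; factoring it out leaves 4*q^4*w^4+20*q^2*w^2+25.
Recognize a perfect-square trinomial with the parts 2*q^2*w^2 and 5.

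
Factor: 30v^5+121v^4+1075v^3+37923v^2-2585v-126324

By the rational root theorem, v = -11/6 is a root, so (6v+11) is a factor; dividing leaves 5v^4+11v^3+159v^2+6029v-11484.
Next, v = -11 is a root, so (v+11) divides it; the quotient is 5v^3-44v^2+643v-1044.
Then v = 9/5 is a root, so (5v-9) is a factor; dividing leaves v^2-7v+116.
The quadratic v^2-7v+116 has discriminant -415 < 0 and is irreducible over ℤ.

(5v-9)(6v+11)(v+11)(v^2-7v+116)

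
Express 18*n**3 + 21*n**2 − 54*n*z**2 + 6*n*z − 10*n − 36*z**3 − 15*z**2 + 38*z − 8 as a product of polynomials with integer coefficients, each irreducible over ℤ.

Group: 3*n*(6*n**2 − 6*n*z + 11*n − 12*z**2 − 13*z + 4) + (3*z − 2)*(6*n**2 − 6*n*z + 11*n − 12*z**2 − 13*z + 4); both groups contain (6*n**2 − 6*n*z + 11*n − 12*z**2 − 13*z + 4), so (3*n + 3*z − 2) is a factor with cofactor 6*n**2 − 6*n*z + 11*n − 12*z**2 − 13*z + 4.
The cofactor groups again: 6*n**2 − 6*n*z + 11*n − 12*z**2 − 13*z + 4 = 2*n*(3*n + 3*z + 4) + (−4*z + 1)*(3*n + 3*z + 4); both groups contain (3*n + 3*z + 4), giving (2*n − 4*z + 1)*(3*n + 3*z + 4).

(2*n − 4*z + 1)*(3*n + 3*z + 4)*(3*n + 3*z − 2)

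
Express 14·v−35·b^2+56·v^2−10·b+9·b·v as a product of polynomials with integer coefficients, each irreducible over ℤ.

Group: −7·b·(5·b−7·v) + (−8·v−2)·(5·b−7·v); both groups contain (5·b−7·v).

−(5·b−7·v)·(7·b+8·v+2)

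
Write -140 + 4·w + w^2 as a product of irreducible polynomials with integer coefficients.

Two integers with product -140 and sum 4 are -10 and 14.

(w + 14)·(w - 10)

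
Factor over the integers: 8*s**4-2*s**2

2*s**2*(2*s+1)*(2*s-1)

Every term has a factor of 2*s**2. Then 4*s**2-1 = (2*s)² − (1)².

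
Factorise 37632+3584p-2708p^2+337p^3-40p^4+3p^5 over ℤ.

Trying the rational-root candidates, p = 8 is a root, so (p-8) is a factor; dividing leaves 3p^4-16p^3+209p^2-1036p-4704.
Continuing, p = -8/3 is a root, giving the factor (3p+8) and quotient p^3-8p^2+91p-588.
Then p = 7 is a root, so (p-7) is a factor; dividing leaves p^2-p+84.
The quadratic p^2-p+84 has discriminant -335 < 0 and is irreducible over ℤ.

(3p+8)(p-7)(p-8)(p^2-p+84)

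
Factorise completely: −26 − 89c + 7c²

Need a pair with product 7·(−26) = −182 and sum −89: that's 2 and −91.
Split the middle term: 7c² + 2c − 91c − 26 = c(7c + 2) − 13(7c + 2).

(7c + 2)(c − 13)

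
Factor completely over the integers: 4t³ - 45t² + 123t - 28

By the rational root theorem, t = 7 is a root, so (t - 7) divides it; the quotient is 4t² - 17t + 4.
The remaining quadratic factors as (4t - 1)(t - 4).

(4t - 1)(t - 4)(t - 7)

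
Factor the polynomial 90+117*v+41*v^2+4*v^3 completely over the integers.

Trying the rational-root candidates, v = -3 is a root, so (v+3) divides it; the quotient is 4*v^2+29*v+30.
The remaining quadratic factors as (4*v+5)(v+6).

(4*v+5)*(v+3)*(v+6)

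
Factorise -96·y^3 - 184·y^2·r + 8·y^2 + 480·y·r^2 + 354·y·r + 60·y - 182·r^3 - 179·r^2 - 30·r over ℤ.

-(12·y - 13·r - 10)·(2·y - r)·(4·y + 14·r + 3)

Group: 4·y·(-24·y^2 + 38·y·r + 20·y - 13·r^2 - 10·r) + (14·r + 3)·(-24·y^2 + 38·y·r + 20·y - 13·r^2 - 10·r); both groups contain (-24·y^2 + 38·y·r + 20·y - 13·r^2 - 10·r), so (4·y + 14·r + 3) is a factor with cofactor -24·y^2 + 38·y·r + 20·y - 13·r^2 - 10·r.
The cofactor groups again: -24·y^2 + 38·y·r + 20·y - 13·r^2 - 10·r = -2·y·(12·y - 13·r - 10) + r·(12·y - 13·r - 10); both groups contain (12·y - 13·r - 10), giving -(2·y - r)·(12·y - 13·r - 10).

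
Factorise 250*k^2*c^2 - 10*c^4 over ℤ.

Every term has a factor of 10*c^2. Then 25*k^2 - c^2 = (5*k)² − (c)².

10*c^2*(5*k - c)*(5*k + c)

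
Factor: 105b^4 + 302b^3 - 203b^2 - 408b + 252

Among the possible rational roots, b = -3 is a root, so (b + 3) divides it; the quotient is 105b^3 - 13b^2 - 164b + 84.
Next, b = 6/7 is a root, so (7b - 6) divides it; the quotient is 15b^2 + 11b - 14.
The remaining quadratic factors as (3b - 2)(5b + 7).

(3b - 2)(5b + 7)(7b - 6)(b + 3)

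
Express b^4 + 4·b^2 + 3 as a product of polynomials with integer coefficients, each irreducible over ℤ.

(b^2 + 1)·(b^2 + 3)

Substitute u = b^2 to get a quadratic in u, then factor.
b^2 + 3 is irreducible over ℤ (always positive, so no real roots).
b^2 + 1 is irreducible over ℤ (sum of squares).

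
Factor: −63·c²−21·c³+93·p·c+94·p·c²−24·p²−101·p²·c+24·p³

Group: 3·p·(8·p²−31·p·c+21·c²) + (−c−3)·(8·p²−31·p·c+21·c²); both groups contain (8·p²−31·p·c+21·c²), so (3·p−c−3) is a factor with cofactor 8·p²−31·p·c+21·c².
The cofactor groups again: 8·p²−31·p·c+21·c² = p·(8·p−7·c) − 3·c·(8·p−7·c); both groups contain (8·p−7·c), giving (p−3·c)·(8·p−7·c).

(p−3·c)·(8·p−7·c)·(3·p−c−3)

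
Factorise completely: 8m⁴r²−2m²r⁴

2m²r²(2m+r)(2m−r)

Every term has a factor of 2m²r². Then 4m²−r² = (2m)² − (r)².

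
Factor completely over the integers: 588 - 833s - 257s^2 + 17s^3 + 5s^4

(5s - 3)(s + 4)(s + 7)(s - 7)

By the rational root theorem, s = 7 is a root, giving the factor (s - 7) and quotient 5s^3 + 52s^2 + 107s - 84.
Then s = -4 is a root, so (s + 4) divides it; the quotient is 5s^2 + 32s - 21.
The remaining quadratic factors as (s + 7)(5s - 3).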